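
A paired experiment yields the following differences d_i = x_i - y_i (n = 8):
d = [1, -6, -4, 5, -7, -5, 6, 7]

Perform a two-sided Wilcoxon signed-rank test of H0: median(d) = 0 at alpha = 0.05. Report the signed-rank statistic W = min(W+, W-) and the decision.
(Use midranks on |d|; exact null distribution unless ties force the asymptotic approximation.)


Step 1: Drop any zero differences (none here) and take |d_i|.
|d| = [1, 6, 4, 5, 7, 5, 6, 7]
Step 2: Midrank |d_i| (ties get averaged ranks).
ranks: |1|->1, |6|->5.5, |4|->2, |5|->3.5, |7|->7.5, |5|->3.5, |6|->5.5, |7|->7.5
Step 3: Attach original signs; sum ranks with positive sign and with negative sign.
W+ = 1 + 3.5 + 5.5 + 7.5 = 17.5
W- = 5.5 + 2 + 7.5 + 3.5 = 18.5
(Check: W+ + W- = 36 should equal n(n+1)/2 = 36.)
Step 4: Test statistic W = min(W+, W-) = 17.5.
Step 5: Ties in |d|, so use the tie-corrected normal approximation.
        E[W] = n(n+1)/4 = 8*9/4 = 18.
        Tie groups: |d|=5 (t=2), |d|=6 (t=2), |d|=7 (t=2); sum(t^3 - t) = 18.
        Var[W] = n(n+1)(2n+1)/24 - sum(t^3-t)/48 = 1224/24 - 18/48 = 50.625.
        z = (W - E[W]) / sqrt(Var[W]) = (17.5 - 18) / 7.1151 = -0.0703.
        Two-sided p = 2*Phi(z) = 0.943977.
Step 6: alpha = 0.05. fail to reject H0.

W+ = 17.5, W- = 18.5, W = min = 17.5, p = 0.943977, fail to reject H0.


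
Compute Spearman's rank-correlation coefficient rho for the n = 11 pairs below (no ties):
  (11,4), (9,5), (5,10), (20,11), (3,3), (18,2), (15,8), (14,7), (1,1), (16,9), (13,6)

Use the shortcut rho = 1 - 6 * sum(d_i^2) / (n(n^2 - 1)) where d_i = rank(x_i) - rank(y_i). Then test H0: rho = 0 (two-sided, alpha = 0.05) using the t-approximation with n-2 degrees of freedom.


Step 1: Rank x and y separately (midranks; no ties here).
rank(x): 11->5, 9->4, 5->3, 20->11, 3->2, 18->10, 15->8, 14->7, 1->1, 16->9, 13->6
rank(y): 4->4, 5->5, 10->10, 11->11, 3->3, 2->2, 8->8, 7->7, 1->1, 9->9, 6->6
Step 2: d_i = R_x(i) - R_y(i); compute d_i^2.
  (5-4)^2=1, (4-5)^2=1, (3-10)^2=49, (11-11)^2=0, (2-3)^2=1, (10-2)^2=64, (8-8)^2=0, (7-7)^2=0, (1-1)^2=0, (9-9)^2=0, (6-6)^2=0
sum(d^2) = 116.
Step 3: rho = 1 - 6*116 / (11*(11^2 - 1)) = 1 - 696/1320 = 0.472727.
Step 4: Under H0, t = rho * sqrt((n-2)/(1-rho^2)) = 1.6094 ~ t(9).
Step 5: Two-sided p-value from the t-distribution with 9 df = 0.141999.
Step 6: alpha = 0.05. fail to reject H0.

rho = 0.4727, p = 0.141999, fail to reject H0 at alpha = 0.05.


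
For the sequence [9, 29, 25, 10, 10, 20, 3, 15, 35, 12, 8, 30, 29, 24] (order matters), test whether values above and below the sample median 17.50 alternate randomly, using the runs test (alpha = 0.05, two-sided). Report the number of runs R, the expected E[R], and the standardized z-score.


Step 1: Compute median = 17.50; label A = above, B = below.
Labels in order: BAABBABBABBAAA  (n_A = 7, n_B = 7)
Step 2: Count runs R = 8.
Step 3: Under H0 (random ordering), E[R] = 2*n_A*n_B/(n_A+n_B) + 1 = 2*7*7/14 + 1 = 8.0000.
        Var[R] = 2*n_A*n_B*(2*n_A*n_B - n_A - n_B) / ((n_A+n_B)^2 * (n_A+n_B-1)) = 8232/2548 = 3.2308.
        SD[R] = 1.7974.
Step 4: R = E[R], so z = 0 with no continuity correction.
Step 5: Two-sided p-value via normal approximation = 2*(1 - Phi(|z|)) = 1.000000.
Step 6: alpha = 0.05. fail to reject H0.

R = 8, z = 0.0000, p = 1.000000, fail to reject H0.


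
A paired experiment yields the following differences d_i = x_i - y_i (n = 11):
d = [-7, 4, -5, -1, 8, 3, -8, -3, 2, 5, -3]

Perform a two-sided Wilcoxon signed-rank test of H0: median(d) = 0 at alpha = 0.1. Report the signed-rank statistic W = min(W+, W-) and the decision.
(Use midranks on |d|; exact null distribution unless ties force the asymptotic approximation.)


Step 1: Drop any zero differences (none here) and take |d_i|.
|d| = [7, 4, 5, 1, 8, 3, 8, 3, 2, 5, 3]
Step 2: Midrank |d_i| (ties get averaged ranks).
ranks: |7|->9, |4|->6, |5|->7.5, |1|->1, |8|->10.5, |3|->4, |8|->10.5, |3|->4, |2|->2, |5|->7.5, |3|->4
Step 3: Attach original signs; sum ranks with positive sign and with negative sign.
W+ = 6 + 10.5 + 4 + 2 + 7.5 = 30
W- = 9 + 7.5 + 1 + 10.5 + 4 + 4 = 36
(Check: W+ + W- = 66 should equal n(n+1)/2 = 66.)
Step 4: Test statistic W = min(W+, W-) = 30.
Step 5: Ties in |d|, so use the tie-corrected normal approximation.
        E[W] = n(n+1)/4 = 11*12/4 = 33.
        Tie groups: |d|=3 (t=3), |d|=5 (t=2), |d|=8 (t=2); sum(t^3 - t) = 36.
        Var[W] = n(n+1)(2n+1)/24 - sum(t^3-t)/48 = 3036/24 - 36/48 = 125.75.
        z = (W - E[W]) / sqrt(Var[W]) = (30 - 33) / 11.2138 = -0.2675.
        Two-sided p = 2*Phi(z) = 0.789064.
Step 6: alpha = 0.1. fail to reject H0.

W+ = 30, W- = 36, W = min = 30, p = 0.789064, fail to reject H0.


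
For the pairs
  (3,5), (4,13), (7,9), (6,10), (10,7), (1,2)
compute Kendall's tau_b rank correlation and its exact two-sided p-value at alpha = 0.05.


Step 1: Enumerate the 15 unordered pairs (i,j) with i<j and classify each by sign(x_j-x_i) * sign(y_j-y_i).
  (1,2):dx=+1,dy=+8->C; (1,3):dx=+4,dy=+4->C; (1,4):dx=+3,dy=+5->C; (1,5):dx=+7,dy=+2->C
  (1,6):dx=-2,dy=-3->C; (2,3):dx=+3,dy=-4->D; (2,4):dx=+2,dy=-3->D; (2,5):dx=+6,dy=-6->D
  (2,6):dx=-3,dy=-11->C; (3,4):dx=-1,dy=+1->D; (3,5):dx=+3,dy=-2->D; (3,6):dx=-6,dy=-7->C
  (4,5):dx=+4,dy=-3->D; (4,6):dx=-5,dy=-8->C; (5,6):dx=-9,dy=-5->C
Step 2: C = 9, D = 6, total pairs = 15.
Step 3: tau = (C - D)/(n(n-1)/2) = (9 - 6)/15 = 0.200000.
Step 4: Exact two-sided p-value (enumerate n! = 720 permutations of y under H0): p = 0.719444.
Step 5: alpha = 0.05. fail to reject H0.

tau_b = 0.2000 (C=9, D=6), p = 0.719444, fail to reject H0.


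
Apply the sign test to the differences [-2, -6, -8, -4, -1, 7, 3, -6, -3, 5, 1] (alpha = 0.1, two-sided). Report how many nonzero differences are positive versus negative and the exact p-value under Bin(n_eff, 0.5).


Step 1: Discard zero differences. Original n = 11; n_eff = number of nonzero differences = 11.
Nonzero differences (with sign): -2, -6, -8, -4, -1, +7, +3, -6, -3, +5, +1
Step 2: Count signs: positive = 4, negative = 7.
Step 3: Under H0: P(positive) = 0.5, so the number of positives S ~ Bin(11, 0.5).
Step 4: Two-sided exact p-value = sum of Bin(11,0.5) probabilities at or below the observed probability = 0.548828.
Step 5: alpha = 0.1. fail to reject H0.

n_eff = 11, pos = 4, neg = 7, p = 0.548828, fail to reject H0.


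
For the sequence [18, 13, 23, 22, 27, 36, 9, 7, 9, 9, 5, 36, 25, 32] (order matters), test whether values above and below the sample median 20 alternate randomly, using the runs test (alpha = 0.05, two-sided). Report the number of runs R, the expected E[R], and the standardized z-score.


Step 1: Compute median = 20; label A = above, B = below.
Labels in order: BBAAAABBBBBAAA  (n_A = 7, n_B = 7)
Step 2: Count runs R = 4.
Step 3: Under H0 (random ordering), E[R] = 2*n_A*n_B/(n_A+n_B) + 1 = 2*7*7/14 + 1 = 8.0000.
        Var[R] = 2*n_A*n_B*(2*n_A*n_B - n_A - n_B) / ((n_A+n_B)^2 * (n_A+n_B-1)) = 8232/2548 = 3.2308.
        SD[R] = 1.7974.
Step 4: Continuity-corrected z = (R + 0.5 - E[R]) / SD[R] = (4 + 0.5 - 8.0000) / 1.7974 = -1.9472.
Step 5: Two-sided p-value via normal approximation = 2*(1 - Phi(|z|)) = 0.051508.
Step 6: alpha = 0.05. fail to reject H0.

R = 4, z = -1.9472, p = 0.051508, fail to reject H0.


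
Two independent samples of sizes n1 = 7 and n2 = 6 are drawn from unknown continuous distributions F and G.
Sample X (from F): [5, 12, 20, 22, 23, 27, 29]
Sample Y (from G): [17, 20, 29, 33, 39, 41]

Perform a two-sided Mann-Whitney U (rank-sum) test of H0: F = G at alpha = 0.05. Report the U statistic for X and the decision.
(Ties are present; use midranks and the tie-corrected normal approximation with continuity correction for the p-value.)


Step 1: Combine and sort all 13 observations; assign midranks.
sorted (value, group): (5,X), (12,X), (17,Y), (20,X), (20,Y), (22,X), (23,X), (27,X), (29,X), (29,Y), (33,Y), (39,Y), (41,Y)
ranks: 5->1, 12->2, 17->3, 20->4.5, 20->4.5, 22->6, 23->7, 27->8, 29->9.5, 29->9.5, 33->11, 39->12, 41->13
Step 2: Rank sum for X: R1 = 1 + 2 + 4.5 + 6 + 7 + 8 + 9.5 = 38.
Step 3: U_X = R1 - n1(n1+1)/2 = 38 - 7*8/2 = 38 - 28 = 10.
       U_Y = n1*n2 - U_X = 42 - 10 = 32.
Step 4: Ties are present, so use the tie-corrected normal approximation (with continuity correction) for the p-value.
Step 5: p-value = 0.132546; compare to alpha = 0.05. fail to reject H0.

U_X = 10, p = 0.132546, fail to reject H0 at alpha = 0.05.


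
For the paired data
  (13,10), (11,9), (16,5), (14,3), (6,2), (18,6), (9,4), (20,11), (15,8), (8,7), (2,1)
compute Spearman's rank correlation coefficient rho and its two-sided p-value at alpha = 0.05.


Step 1: Rank x and y separately (midranks; no ties here).
rank(x): 13->6, 11->5, 16->9, 14->7, 6->2, 18->10, 9->4, 20->11, 15->8, 8->3, 2->1
rank(y): 10->10, 9->9, 5->5, 3->3, 2->2, 6->6, 4->4, 11->11, 8->8, 7->7, 1->1
Step 2: d_i = R_x(i) - R_y(i); compute d_i^2.
  (6-10)^2=16, (5-9)^2=16, (9-5)^2=16, (7-3)^2=16, (2-2)^2=0, (10-6)^2=16, (4-4)^2=0, (11-11)^2=0, (8-8)^2=0, (3-7)^2=16, (1-1)^2=0
sum(d^2) = 96.
Step 3: rho = 1 - 6*96 / (11*(11^2 - 1)) = 1 - 576/1320 = 0.563636.
Step 4: Under H0, t = rho * sqrt((n-2)/(1-rho^2)) = 2.0470 ~ t(9).
Step 5: Two-sided p-value from the t-distribution with 9 df = 0.070952.
Step 6: alpha = 0.05. fail to reject H0.

rho = 0.5636, p = 0.070952, fail to reject H0 at alpha = 0.05.


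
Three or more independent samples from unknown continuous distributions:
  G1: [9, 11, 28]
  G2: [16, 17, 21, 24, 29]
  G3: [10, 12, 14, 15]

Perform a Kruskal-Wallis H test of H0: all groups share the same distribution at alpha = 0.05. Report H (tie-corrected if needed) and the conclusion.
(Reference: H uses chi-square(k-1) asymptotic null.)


Step 1: Combine all N = 12 observations and assign midranks.
sorted (value, group, rank): (9,G1,1), (10,G3,2), (11,G1,3), (12,G3,4), (14,G3,5), (15,G3,6), (16,G2,7), (17,G2,8), (21,G2,9), (24,G2,10), (28,G1,11), (29,G2,12)
Step 2: Sum ranks within each group.
R_1 = 15 (n_1 = 3)
R_2 = 46 (n_2 = 5)
R_3 = 17 (n_3 = 4)
Step 3: H = 12/(N(N+1)) * sum(R_i^2/n_i) - 3(N+1)
     = 12/(12*13) * (15^2/3 + 46^2/5 + 17^2/4) - 3*13
     = 0.076923 * 570.45 - 39
     = 4.880769.
Step 4: No ties, so H is used without correction.
Step 5: Under H0, H ~ chi^2(2); p-value = 0.087127.
Step 6: alpha = 0.05. fail to reject H0.

H = 4.8808, df = 2, p = 0.087127, fail to reject H0.


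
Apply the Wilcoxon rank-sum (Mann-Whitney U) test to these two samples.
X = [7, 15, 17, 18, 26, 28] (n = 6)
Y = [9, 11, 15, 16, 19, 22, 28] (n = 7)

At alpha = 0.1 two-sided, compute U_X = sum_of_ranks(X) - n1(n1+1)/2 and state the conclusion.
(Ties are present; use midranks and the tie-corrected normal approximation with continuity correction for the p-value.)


Step 1: Combine and sort all 13 observations; assign midranks.
sorted (value, group): (7,X), (9,Y), (11,Y), (15,X), (15,Y), (16,Y), (17,X), (18,X), (19,Y), (22,Y), (26,X), (28,X), (28,Y)
ranks: 7->1, 9->2, 11->3, 15->4.5, 15->4.5, 16->6, 17->7, 18->8, 19->9, 22->10, 26->11, 28->12.5, 28->12.5
Step 2: Rank sum for X: R1 = 1 + 4.5 + 7 + 8 + 11 + 12.5 = 44.
Step 3: U_X = R1 - n1(n1+1)/2 = 44 - 6*7/2 = 44 - 21 = 23.
       U_Y = n1*n2 - U_X = 42 - 23 = 19.
Step 4: Ties are present, so use the tie-corrected normal approximation (with continuity correction) for the p-value.
Step 5: p-value = 0.829863; compare to alpha = 0.1. fail to reject H0.

U_X = 23, p = 0.829863, fail to reject H0 at alpha = 0.1.


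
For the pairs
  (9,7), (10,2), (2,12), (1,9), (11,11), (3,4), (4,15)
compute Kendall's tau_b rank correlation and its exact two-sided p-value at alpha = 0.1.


Step 1: Enumerate the 21 unordered pairs (i,j) with i<j and classify each by sign(x_j-x_i) * sign(y_j-y_i).
  (1,2):dx=+1,dy=-5->D; (1,3):dx=-7,dy=+5->D; (1,4):dx=-8,dy=+2->D; (1,5):dx=+2,dy=+4->C
  (1,6):dx=-6,dy=-3->C; (1,7):dx=-5,dy=+8->D; (2,3):dx=-8,dy=+10->D; (2,4):dx=-9,dy=+7->D
  (2,5):dx=+1,dy=+9->C; (2,6):dx=-7,dy=+2->D; (2,7):dx=-6,dy=+13->D; (3,4):dx=-1,dy=-3->C
  (3,5):dx=+9,dy=-1->D; (3,6):dx=+1,dy=-8->D; (3,7):dx=+2,dy=+3->C; (4,5):dx=+10,dy=+2->C
  (4,6):dx=+2,dy=-5->D; (4,7):dx=+3,dy=+6->C; (5,6):dx=-8,dy=-7->C; (5,7):dx=-7,dy=+4->D
  (6,7):dx=+1,dy=+11->C
Step 2: C = 9, D = 12, total pairs = 21.
Step 3: tau = (C - D)/(n(n-1)/2) = (9 - 12)/21 = -0.142857.
Step 4: Exact two-sided p-value (enumerate n! = 5040 permutations of y under H0): p = 0.772619.
Step 5: alpha = 0.1. fail to reject H0.

tau_b = -0.1429 (C=9, D=12), p = 0.772619, fail to reject H0.


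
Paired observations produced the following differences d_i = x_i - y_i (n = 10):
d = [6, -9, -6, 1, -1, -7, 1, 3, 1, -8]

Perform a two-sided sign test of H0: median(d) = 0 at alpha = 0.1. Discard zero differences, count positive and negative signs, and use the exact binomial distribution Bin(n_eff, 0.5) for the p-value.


Step 1: Discard zero differences. Original n = 10; n_eff = number of nonzero differences = 10.
Nonzero differences (with sign): +6, -9, -6, +1, -1, -7, +1, +3, +1, -8
Step 2: Count signs: positive = 5, negative = 5.
Step 3: Under H0: P(positive) = 0.5, so the number of positives S ~ Bin(10, 0.5).
Step 4: Two-sided exact p-value = sum of Bin(10,0.5) probabilities at or below the observed probability = 1.000000.
Step 5: alpha = 0.1. fail to reject H0.

n_eff = 10, pos = 5, neg = 5, p = 1.000000, fail to reject H0.


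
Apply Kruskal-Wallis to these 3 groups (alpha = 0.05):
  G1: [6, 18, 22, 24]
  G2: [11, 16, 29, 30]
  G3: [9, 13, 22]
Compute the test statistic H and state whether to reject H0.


Step 1: Combine all N = 11 observations and assign midranks.
sorted (value, group, rank): (6,G1,1), (9,G3,2), (11,G2,3), (13,G3,4), (16,G2,5), (18,G1,6), (22,G1,7.5), (22,G3,7.5), (24,G1,9), (29,G2,10), (30,G2,11)
Step 2: Sum ranks within each group.
R_1 = 23.5 (n_1 = 4)
R_2 = 29 (n_2 = 4)
R_3 = 13.5 (n_3 = 3)
Step 3: H = 12/(N(N+1)) * sum(R_i^2/n_i) - 3(N+1)
     = 12/(11*12) * (23.5^2/4 + 29^2/4 + 13.5^2/3) - 3*12
     = 0.090909 * 409.062 - 36
     = 1.187500.
Step 4: Ties present; correction factor C = 1 - 6/(11^3 - 11) = 0.995455. Corrected H = 1.187500 / 0.995455 = 1.192922.
Step 5: Under H0, H ~ chi^2(2); p-value = 0.550757.
Step 6: alpha = 0.05. fail to reject H0.

H = 1.1929, df = 2, p = 0.550757, fail to reject H0.


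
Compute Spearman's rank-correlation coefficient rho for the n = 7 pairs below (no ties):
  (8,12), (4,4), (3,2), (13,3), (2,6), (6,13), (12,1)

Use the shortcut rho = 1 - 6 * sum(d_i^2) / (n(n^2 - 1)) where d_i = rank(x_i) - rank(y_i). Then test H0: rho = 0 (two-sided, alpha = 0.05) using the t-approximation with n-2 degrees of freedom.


Step 1: Rank x and y separately (midranks; no ties here).
rank(x): 8->5, 4->3, 3->2, 13->7, 2->1, 6->4, 12->6
rank(y): 12->6, 4->4, 2->2, 3->3, 6->5, 13->7, 1->1
Step 2: d_i = R_x(i) - R_y(i); compute d_i^2.
  (5-6)^2=1, (3-4)^2=1, (2-2)^2=0, (7-3)^2=16, (1-5)^2=16, (4-7)^2=9, (6-1)^2=25
sum(d^2) = 68.
Step 3: rho = 1 - 6*68 / (7*(7^2 - 1)) = 1 - 408/336 = -0.214286.
Step 4: Under H0, t = rho * sqrt((n-2)/(1-rho^2)) = -0.4906 ~ t(5).
Step 5: Two-sided p-value from the t-distribution with 5 df = 0.644512.
Step 6: alpha = 0.05. fail to reject H0.

rho = -0.2143, p = 0.644512, fail to reject H0 at alpha = 0.05.


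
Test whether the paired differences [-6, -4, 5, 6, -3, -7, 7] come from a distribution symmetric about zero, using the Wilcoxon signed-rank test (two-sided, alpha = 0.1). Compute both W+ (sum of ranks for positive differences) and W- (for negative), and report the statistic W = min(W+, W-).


Step 1: Drop any zero differences (none here) and take |d_i|.
|d| = [6, 4, 5, 6, 3, 7, 7]
Step 2: Midrank |d_i| (ties get averaged ranks).
ranks: |6|->4.5, |4|->2, |5|->3, |6|->4.5, |3|->1, |7|->6.5, |7|->6.5
Step 3: Attach original signs; sum ranks with positive sign and with negative sign.
W+ = 3 + 4.5 + 6.5 = 14
W- = 4.5 + 2 + 1 + 6.5 = 14
(Check: W+ + W- = 28 should equal n(n+1)/2 = 28.)
Step 4: Test statistic W = min(W+, W-) = 14.
Step 5: Ties in |d|, so use the tie-corrected normal approximation.
        E[W] = n(n+1)/4 = 7*8/4 = 14.
        Tie groups: |d|=6 (t=2), |d|=7 (t=2); sum(t^3 - t) = 12.
        Var[W] = n(n+1)(2n+1)/24 - sum(t^3-t)/48 = 840/24 - 12/48 = 34.75.
        z = (W - E[W]) / sqrt(Var[W]) = (14 - 14) / 5.8949 = 0.0000.
        Two-sided p = 2*Phi(z) = 1.000000.
Step 6: alpha = 0.1. fail to reject H0.

W+ = 14, W- = 14, W = min = 14, p = 1.000000, fail to reject H0.


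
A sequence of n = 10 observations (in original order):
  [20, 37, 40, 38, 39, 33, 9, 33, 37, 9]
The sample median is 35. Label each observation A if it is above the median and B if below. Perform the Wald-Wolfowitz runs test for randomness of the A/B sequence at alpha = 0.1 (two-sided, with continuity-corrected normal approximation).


Step 1: Compute median = 35; label A = above, B = below.
Labels in order: BAAAABBBAB  (n_A = 5, n_B = 5)
Step 2: Count runs R = 5.
Step 3: Under H0 (random ordering), E[R] = 2*n_A*n_B/(n_A+n_B) + 1 = 2*5*5/10 + 1 = 6.0000.
        Var[R] = 2*n_A*n_B*(2*n_A*n_B - n_A - n_B) / ((n_A+n_B)^2 * (n_A+n_B-1)) = 2000/900 = 2.2222.
        SD[R] = 1.4907.
Step 4: Continuity-corrected z = (R + 0.5 - E[R]) / SD[R] = (5 + 0.5 - 6.0000) / 1.4907 = -0.3354.
Step 5: Two-sided p-value via normal approximation = 2*(1 - Phi(|z|)) = 0.737316.
Step 6: alpha = 0.1. fail to reject H0.

R = 5, z = -0.3354, p = 0.737316, fail to reject H0.


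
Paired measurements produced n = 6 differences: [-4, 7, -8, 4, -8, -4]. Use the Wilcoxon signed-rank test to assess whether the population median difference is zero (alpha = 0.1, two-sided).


Step 1: Drop any zero differences (none here) and take |d_i|.
|d| = [4, 7, 8, 4, 8, 4]
Step 2: Midrank |d_i| (ties get averaged ranks).
ranks: |4|->2, |7|->4, |8|->5.5, |4|->2, |8|->5.5, |4|->2
Step 3: Attach original signs; sum ranks with positive sign and with negative sign.
W+ = 4 + 2 = 6
W- = 2 + 5.5 + 5.5 + 2 = 15
(Check: W+ + W- = 21 should equal n(n+1)/2 = 21.)
Step 4: Test statistic W = min(W+, W-) = 6.
Step 5: Ties in |d|, so use the tie-corrected normal approximation.
        E[W] = n(n+1)/4 = 6*7/4 = 10.5.
        Tie groups: |d|=4 (t=3), |d|=8 (t=2); sum(t^3 - t) = 30.
        Var[W] = n(n+1)(2n+1)/24 - sum(t^3-t)/48 = 546/24 - 30/48 = 22.125.
        z = (W - E[W]) / sqrt(Var[W]) = (6 - 10.5) / 4.7037 = -0.9567.
        Two-sided p = 2*Phi(z) = 0.338724.
Step 6: alpha = 0.1. fail to reject H0.

W+ = 6, W- = 15, W = min = 6, p = 0.338724, fail to reject H0.


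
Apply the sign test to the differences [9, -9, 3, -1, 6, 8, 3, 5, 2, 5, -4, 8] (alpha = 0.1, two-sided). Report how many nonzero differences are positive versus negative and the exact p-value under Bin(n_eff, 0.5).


Step 1: Discard zero differences. Original n = 12; n_eff = number of nonzero differences = 12.
Nonzero differences (with sign): +9, -9, +3, -1, +6, +8, +3, +5, +2, +5, -4, +8
Step 2: Count signs: positive = 9, negative = 3.
Step 3: Under H0: P(positive) = 0.5, so the number of positives S ~ Bin(12, 0.5).
Step 4: Two-sided exact p-value = sum of Bin(12,0.5) probabilities at or below the observed probability = 0.145996.
Step 5: alpha = 0.1. fail to reject H0.

n_eff = 12, pos = 9, neg = 3, p = 0.145996, fail to reject H0.


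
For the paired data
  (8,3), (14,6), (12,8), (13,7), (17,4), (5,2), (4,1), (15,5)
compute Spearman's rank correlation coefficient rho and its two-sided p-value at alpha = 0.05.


Step 1: Rank x and y separately (midranks; no ties here).
rank(x): 8->3, 14->6, 12->4, 13->5, 17->8, 5->2, 4->1, 15->7
rank(y): 3->3, 6->6, 8->8, 7->7, 4->4, 2->2, 1->1, 5->5
Step 2: d_i = R_x(i) - R_y(i); compute d_i^2.
  (3-3)^2=0, (6-6)^2=0, (4-8)^2=16, (5-7)^2=4, (8-4)^2=16, (2-2)^2=0, (1-1)^2=0, (7-5)^2=4
sum(d^2) = 40.
Step 3: rho = 1 - 6*40 / (8*(8^2 - 1)) = 1 - 240/504 = 0.523810.
Step 4: Under H0, t = rho * sqrt((n-2)/(1-rho^2)) = 1.5062 ~ t(6).
Step 5: Two-sided p-value from the t-distribution with 6 df = 0.182721.
Step 6: alpha = 0.05. fail to reject H0.

rho = 0.5238, p = 0.182721, fail to reject H0 at alpha = 0.05.


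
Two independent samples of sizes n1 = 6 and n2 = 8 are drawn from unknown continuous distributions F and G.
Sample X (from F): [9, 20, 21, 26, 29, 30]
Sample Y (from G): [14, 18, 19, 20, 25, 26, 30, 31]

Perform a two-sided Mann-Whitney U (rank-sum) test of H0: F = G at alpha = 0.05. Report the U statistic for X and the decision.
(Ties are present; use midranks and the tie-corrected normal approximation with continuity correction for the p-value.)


Step 1: Combine and sort all 14 observations; assign midranks.
sorted (value, group): (9,X), (14,Y), (18,Y), (19,Y), (20,X), (20,Y), (21,X), (25,Y), (26,X), (26,Y), (29,X), (30,X), (30,Y), (31,Y)
ranks: 9->1, 14->2, 18->3, 19->4, 20->5.5, 20->5.5, 21->7, 25->8, 26->9.5, 26->9.5, 29->11, 30->12.5, 30->12.5, 31->14
Step 2: Rank sum for X: R1 = 1 + 5.5 + 7 + 9.5 + 11 + 12.5 = 46.5.
Step 3: U_X = R1 - n1(n1+1)/2 = 46.5 - 6*7/2 = 46.5 - 21 = 25.5.
       U_Y = n1*n2 - U_X = 48 - 25.5 = 22.5.
Step 4: Ties are present, so use the tie-corrected normal approximation (with continuity correction) for the p-value.
Step 5: p-value = 0.896941; compare to alpha = 0.05. fail to reject H0.

U_X = 25.5, p = 0.896941, fail to reject H0 at alpha = 0.05.


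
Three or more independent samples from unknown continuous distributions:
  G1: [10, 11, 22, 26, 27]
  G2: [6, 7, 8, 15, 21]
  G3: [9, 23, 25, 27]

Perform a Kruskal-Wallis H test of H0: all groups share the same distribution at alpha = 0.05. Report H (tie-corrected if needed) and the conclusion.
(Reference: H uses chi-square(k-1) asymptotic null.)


Step 1: Combine all N = 14 observations and assign midranks.
sorted (value, group, rank): (6,G2,1), (7,G2,2), (8,G2,3), (9,G3,4), (10,G1,5), (11,G1,6), (15,G2,7), (21,G2,8), (22,G1,9), (23,G3,10), (25,G3,11), (26,G1,12), (27,G1,13.5), (27,G3,13.5)
Step 2: Sum ranks within each group.
R_1 = 45.5 (n_1 = 5)
R_2 = 21 (n_2 = 5)
R_3 = 38.5 (n_3 = 4)
Step 3: H = 12/(N(N+1)) * sum(R_i^2/n_i) - 3(N+1)
     = 12/(14*15) * (45.5^2/5 + 21^2/5 + 38.5^2/4) - 3*15
     = 0.057143 * 872.812 - 45
     = 4.875000.
Step 4: Ties present; correction factor C = 1 - 6/(14^3 - 14) = 0.997802. Corrected H = 4.875000 / 0.997802 = 4.885738.
Step 5: Under H0, H ~ chi^2(2); p-value = 0.086911.
Step 6: alpha = 0.05. fail to reject H0.

H = 4.8857, df = 2, p = 0.086911, fail to reject H0.


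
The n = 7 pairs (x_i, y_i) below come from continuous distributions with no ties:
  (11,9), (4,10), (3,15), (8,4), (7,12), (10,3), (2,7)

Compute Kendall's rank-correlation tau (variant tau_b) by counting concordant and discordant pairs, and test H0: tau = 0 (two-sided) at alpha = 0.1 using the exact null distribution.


Step 1: Enumerate the 21 unordered pairs (i,j) with i<j and classify each by sign(x_j-x_i) * sign(y_j-y_i).
  (1,2):dx=-7,dy=+1->D; (1,3):dx=-8,dy=+6->D; (1,4):dx=-3,dy=-5->C; (1,5):dx=-4,dy=+3->D
  (1,6):dx=-1,dy=-6->C; (1,7):dx=-9,dy=-2->C; (2,3):dx=-1,dy=+5->D; (2,4):dx=+4,dy=-6->D
  (2,5):dx=+3,dy=+2->C; (2,6):dx=+6,dy=-7->D; (2,7):dx=-2,dy=-3->C; (3,4):dx=+5,dy=-11->D
  (3,5):dx=+4,dy=-3->D; (3,6):dx=+7,dy=-12->D; (3,7):dx=-1,dy=-8->C; (4,5):dx=-1,dy=+8->D
  (4,6):dx=+2,dy=-1->D; (4,7):dx=-6,dy=+3->D; (5,6):dx=+3,dy=-9->D; (5,7):dx=-5,dy=-5->C
  (6,7):dx=-8,dy=+4->D
Step 2: C = 7, D = 14, total pairs = 21.
Step 3: tau = (C - D)/(n(n-1)/2) = (7 - 14)/21 = -0.333333.
Step 4: Exact two-sided p-value (enumerate n! = 5040 permutations of y under H0): p = 0.381349.
Step 5: alpha = 0.1. fail to reject H0.

tau_b = -0.3333 (C=7, D=14), p = 0.381349, fail to reject H0.


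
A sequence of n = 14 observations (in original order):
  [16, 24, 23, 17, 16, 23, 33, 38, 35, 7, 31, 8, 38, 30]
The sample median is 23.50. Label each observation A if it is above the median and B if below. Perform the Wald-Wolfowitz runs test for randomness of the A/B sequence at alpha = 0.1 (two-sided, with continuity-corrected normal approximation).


Step 1: Compute median = 23.50; label A = above, B = below.
Labels in order: BABBBBAAABABAA  (n_A = 7, n_B = 7)
Step 2: Count runs R = 8.
Step 3: Under H0 (random ordering), E[R] = 2*n_A*n_B/(n_A+n_B) + 1 = 2*7*7/14 + 1 = 8.0000.
        Var[R] = 2*n_A*n_B*(2*n_A*n_B - n_A - n_B) / ((n_A+n_B)^2 * (n_A+n_B-1)) = 8232/2548 = 3.2308.
        SD[R] = 1.7974.
Step 4: R = E[R], so z = 0 with no continuity correction.
Step 5: Two-sided p-value via normal approximation = 2*(1 - Phi(|z|)) = 1.000000.
Step 6: alpha = 0.1. fail to reject H0.

R = 8, z = 0.0000, p = 1.000000, fail to reject H0.


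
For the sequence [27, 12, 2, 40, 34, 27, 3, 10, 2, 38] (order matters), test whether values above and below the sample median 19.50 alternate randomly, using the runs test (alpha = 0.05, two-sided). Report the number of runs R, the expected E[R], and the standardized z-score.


Step 1: Compute median = 19.50; label A = above, B = below.
Labels in order: ABBAAABBBA  (n_A = 5, n_B = 5)
Step 2: Count runs R = 5.
Step 3: Under H0 (random ordering), E[R] = 2*n_A*n_B/(n_A+n_B) + 1 = 2*5*5/10 + 1 = 6.0000.
        Var[R] = 2*n_A*n_B*(2*n_A*n_B - n_A - n_B) / ((n_A+n_B)^2 * (n_A+n_B-1)) = 2000/900 = 2.2222.
        SD[R] = 1.4907.
Step 4: Continuity-corrected z = (R + 0.5 - E[R]) / SD[R] = (5 + 0.5 - 6.0000) / 1.4907 = -0.3354.
Step 5: Two-sided p-value via normal approximation = 2*(1 - Phi(|z|)) = 0.737316.
Step 6: alpha = 0.05. fail to reject H0.

R = 5, z = -0.3354, p = 0.737316, fail to reject H0.


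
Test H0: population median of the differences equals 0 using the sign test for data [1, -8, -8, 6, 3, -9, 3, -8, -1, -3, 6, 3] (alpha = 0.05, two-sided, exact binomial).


Step 1: Discard zero differences. Original n = 12; n_eff = number of nonzero differences = 12.
Nonzero differences (with sign): +1, -8, -8, +6, +3, -9, +3, -8, -1, -3, +6, +3
Step 2: Count signs: positive = 6, negative = 6.
Step 3: Under H0: P(positive) = 0.5, so the number of positives S ~ Bin(12, 0.5).
Step 4: Two-sided exact p-value = sum of Bin(12,0.5) probabilities at or below the observed probability = 1.000000.
Step 5: alpha = 0.05. fail to reject H0.

n_eff = 12, pos = 6, neg = 6, p = 1.000000, fail to reject H0.


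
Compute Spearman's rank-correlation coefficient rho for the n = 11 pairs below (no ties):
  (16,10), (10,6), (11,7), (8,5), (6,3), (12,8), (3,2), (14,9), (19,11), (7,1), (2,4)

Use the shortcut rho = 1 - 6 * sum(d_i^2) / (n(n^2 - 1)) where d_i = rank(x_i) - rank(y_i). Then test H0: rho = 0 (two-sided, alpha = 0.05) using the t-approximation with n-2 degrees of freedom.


Step 1: Rank x and y separately (midranks; no ties here).
rank(x): 16->10, 10->6, 11->7, 8->5, 6->3, 12->8, 3->2, 14->9, 19->11, 7->4, 2->1
rank(y): 10->10, 6->6, 7->7, 5->5, 3->3, 8->8, 2->2, 9->9, 11->11, 1->1, 4->4
Step 2: d_i = R_x(i) - R_y(i); compute d_i^2.
  (10-10)^2=0, (6-6)^2=0, (7-7)^2=0, (5-5)^2=0, (3-3)^2=0, (8-8)^2=0, (2-2)^2=0, (9-9)^2=0, (11-11)^2=0, (4-1)^2=9, (1-4)^2=9
sum(d^2) = 18.
Step 3: rho = 1 - 6*18 / (11*(11^2 - 1)) = 1 - 108/1320 = 0.918182.
Step 4: Under H0, t = rho * sqrt((n-2)/(1-rho^2)) = 6.9531 ~ t(9).
Step 5: Two-sided p-value from the t-distribution with 9 df = 0.000067.
Step 6: alpha = 0.05. reject H0.

rho = 0.9182, p = 0.000067, reject H0 at alpha = 0.05.


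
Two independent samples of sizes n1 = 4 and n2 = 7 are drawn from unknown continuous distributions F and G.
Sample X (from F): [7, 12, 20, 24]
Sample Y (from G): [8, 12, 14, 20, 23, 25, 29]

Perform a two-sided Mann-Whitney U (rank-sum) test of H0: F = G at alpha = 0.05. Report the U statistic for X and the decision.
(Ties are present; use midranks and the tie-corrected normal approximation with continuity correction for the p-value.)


Step 1: Combine and sort all 11 observations; assign midranks.
sorted (value, group): (7,X), (8,Y), (12,X), (12,Y), (14,Y), (20,X), (20,Y), (23,Y), (24,X), (25,Y), (29,Y)
ranks: 7->1, 8->2, 12->3.5, 12->3.5, 14->5, 20->6.5, 20->6.5, 23->8, 24->9, 25->10, 29->11
Step 2: Rank sum for X: R1 = 1 + 3.5 + 6.5 + 9 = 20.
Step 3: U_X = R1 - n1(n1+1)/2 = 20 - 4*5/2 = 20 - 10 = 10.
       U_Y = n1*n2 - U_X = 28 - 10 = 18.
Step 4: Ties are present, so use the tie-corrected normal approximation (with continuity correction) for the p-value.
Step 5: p-value = 0.506393; compare to alpha = 0.05. fail to reject H0.

U_X = 10, p = 0.506393, fail to reject H0 at alpha = 0.05.


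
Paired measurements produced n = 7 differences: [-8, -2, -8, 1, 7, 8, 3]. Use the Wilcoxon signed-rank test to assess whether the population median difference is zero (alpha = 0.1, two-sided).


Step 1: Drop any zero differences (none here) and take |d_i|.
|d| = [8, 2, 8, 1, 7, 8, 3]
Step 2: Midrank |d_i| (ties get averaged ranks).
ranks: |8|->6, |2|->2, |8|->6, |1|->1, |7|->4, |8|->6, |3|->3
Step 3: Attach original signs; sum ranks with positive sign and with negative sign.
W+ = 1 + 4 + 6 + 3 = 14
W- = 6 + 2 + 6 = 14
(Check: W+ + W- = 28 should equal n(n+1)/2 = 28.)
Step 4: Test statistic W = min(W+, W-) = 14.
Step 5: Ties in |d|, so use the tie-corrected normal approximation.
        E[W] = n(n+1)/4 = 7*8/4 = 14.
        Tie groups: |d|=8 (t=3); sum(t^3 - t) = 24.
        Var[W] = n(n+1)(2n+1)/24 - sum(t^3-t)/48 = 840/24 - 24/48 = 34.5.
        z = (W - E[W]) / sqrt(Var[W]) = (14 - 14) / 5.8737 = 0.0000.
        Two-sided p = 2*Phi(z) = 1.000000.
Step 6: alpha = 0.1. fail to reject H0.

W+ = 14, W- = 14, W = min = 14, p = 1.000000, fail to reject H0.


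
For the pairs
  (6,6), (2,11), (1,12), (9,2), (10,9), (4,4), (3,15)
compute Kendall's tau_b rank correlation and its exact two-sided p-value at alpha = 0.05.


Step 1: Enumerate the 21 unordered pairs (i,j) with i<j and classify each by sign(x_j-x_i) * sign(y_j-y_i).
  (1,2):dx=-4,dy=+5->D; (1,3):dx=-5,dy=+6->D; (1,4):dx=+3,dy=-4->D; (1,5):dx=+4,dy=+3->C
  (1,6):dx=-2,dy=-2->C; (1,7):dx=-3,dy=+9->D; (2,3):dx=-1,dy=+1->D; (2,4):dx=+7,dy=-9->D
  (2,5):dx=+8,dy=-2->D; (2,6):dx=+2,dy=-7->D; (2,7):dx=+1,dy=+4->C; (3,4):dx=+8,dy=-10->D
  (3,5):dx=+9,dy=-3->D; (3,6):dx=+3,dy=-8->D; (3,7):dx=+2,dy=+3->C; (4,5):dx=+1,dy=+7->C
  (4,6):dx=-5,dy=+2->D; (4,7):dx=-6,dy=+13->D; (5,6):dx=-6,dy=-5->C; (5,7):dx=-7,dy=+6->D
  (6,7):dx=-1,dy=+11->D
Step 2: C = 6, D = 15, total pairs = 21.
Step 3: tau = (C - D)/(n(n-1)/2) = (6 - 15)/21 = -0.428571.
Step 4: Exact two-sided p-value (enumerate n! = 5040 permutations of y under H0): p = 0.238889.
Step 5: alpha = 0.05. fail to reject H0.

tau_b = -0.4286 (C=6, D=15), p = 0.238889, fail to reject H0.


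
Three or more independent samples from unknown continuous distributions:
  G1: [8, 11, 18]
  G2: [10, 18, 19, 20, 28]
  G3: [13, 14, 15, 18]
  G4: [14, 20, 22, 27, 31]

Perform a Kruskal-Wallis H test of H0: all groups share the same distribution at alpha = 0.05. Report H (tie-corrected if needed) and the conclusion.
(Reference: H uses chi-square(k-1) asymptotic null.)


Step 1: Combine all N = 17 observations and assign midranks.
sorted (value, group, rank): (8,G1,1), (10,G2,2), (11,G1,3), (13,G3,4), (14,G3,5.5), (14,G4,5.5), (15,G3,7), (18,G1,9), (18,G2,9), (18,G3,9), (19,G2,11), (20,G2,12.5), (20,G4,12.5), (22,G4,14), (27,G4,15), (28,G2,16), (31,G4,17)
Step 2: Sum ranks within each group.
R_1 = 13 (n_1 = 3)
R_2 = 50.5 (n_2 = 5)
R_3 = 25.5 (n_3 = 4)
R_4 = 64 (n_4 = 5)
Step 3: H = 12/(N(N+1)) * sum(R_i^2/n_i) - 3(N+1)
     = 12/(17*18) * (13^2/3 + 50.5^2/5 + 25.5^2/4 + 64^2/5) - 3*18
     = 0.039216 * 1548.15 - 54
     = 6.711601.
Step 4: Ties present; correction factor C = 1 - 36/(17^3 - 17) = 0.992647. Corrected H = 6.711601 / 0.992647 = 6.761317.
Step 5: Under H0, H ~ chi^2(3); p-value = 0.079907.
Step 6: alpha = 0.05. fail to reject H0.

H = 6.7613, df = 3, p = 0.079907, fail to reject H0.


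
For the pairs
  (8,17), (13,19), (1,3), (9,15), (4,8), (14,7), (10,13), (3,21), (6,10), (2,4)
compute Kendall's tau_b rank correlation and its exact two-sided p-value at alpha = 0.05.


Step 1: Enumerate the 45 unordered pairs (i,j) with i<j and classify each by sign(x_j-x_i) * sign(y_j-y_i).
  (1,2):dx=+5,dy=+2->C; (1,3):dx=-7,dy=-14->C; (1,4):dx=+1,dy=-2->D; (1,5):dx=-4,dy=-9->C
  (1,6):dx=+6,dy=-10->D; (1,7):dx=+2,dy=-4->D; (1,8):dx=-5,dy=+4->D; (1,9):dx=-2,dy=-7->C
  (1,10):dx=-6,dy=-13->C; (2,3):dx=-12,dy=-16->C; (2,4):dx=-4,dy=-4->C; (2,5):dx=-9,dy=-11->C
  (2,6):dx=+1,dy=-12->D; (2,7):dx=-3,dy=-6->C; (2,8):dx=-10,dy=+2->D; (2,9):dx=-7,dy=-9->C
  (2,10):dx=-11,dy=-15->C; (3,4):dx=+8,dy=+12->C; (3,5):dx=+3,dy=+5->C; (3,6):dx=+13,dy=+4->C
  (3,7):dx=+9,dy=+10->C; (3,8):dx=+2,dy=+18->C; (3,9):dx=+5,dy=+7->C; (3,10):dx=+1,dy=+1->C
  (4,5):dx=-5,dy=-7->C; (4,6):dx=+5,dy=-8->D; (4,7):dx=+1,dy=-2->D; (4,8):dx=-6,dy=+6->D
  (4,9):dx=-3,dy=-5->C; (4,10):dx=-7,dy=-11->C; (5,6):dx=+10,dy=-1->D; (5,7):dx=+6,dy=+5->C
  (5,8):dx=-1,dy=+13->D; (5,9):dx=+2,dy=+2->C; (5,10):dx=-2,dy=-4->C; (6,7):dx=-4,dy=+6->D
  (6,8):dx=-11,dy=+14->D; (6,9):dx=-8,dy=+3->D; (6,10):dx=-12,dy=-3->C; (7,8):dx=-7,dy=+8->D
  (7,9):dx=-4,dy=-3->C; (7,10):dx=-8,dy=-9->C; (8,9):dx=+3,dy=-11->D; (8,10):dx=-1,dy=-17->C
  (9,10):dx=-4,dy=-6->C
Step 2: C = 29, D = 16, total pairs = 45.
Step 3: tau = (C - D)/(n(n-1)/2) = (29 - 16)/45 = 0.288889.
Step 4: Exact two-sided p-value (enumerate n! = 3628800 permutations of y under H0): p = 0.291248.
Step 5: alpha = 0.05. fail to reject H0.

tau_b = 0.2889 (C=29, D=16), p = 0.291248, fail to reject H0.


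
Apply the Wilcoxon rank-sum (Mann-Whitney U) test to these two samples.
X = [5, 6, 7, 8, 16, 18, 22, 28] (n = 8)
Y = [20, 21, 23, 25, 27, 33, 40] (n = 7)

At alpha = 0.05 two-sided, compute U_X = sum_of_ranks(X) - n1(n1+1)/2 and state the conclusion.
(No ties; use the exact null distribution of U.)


Step 1: Combine and sort all 15 observations; assign midranks.
sorted (value, group): (5,X), (6,X), (7,X), (8,X), (16,X), (18,X), (20,Y), (21,Y), (22,X), (23,Y), (25,Y), (27,Y), (28,X), (33,Y), (40,Y)
ranks: 5->1, 6->2, 7->3, 8->4, 16->5, 18->6, 20->7, 21->8, 22->9, 23->10, 25->11, 27->12, 28->13, 33->14, 40->15
Step 2: Rank sum for X: R1 = 1 + 2 + 3 + 4 + 5 + 6 + 9 + 13 = 43.
Step 3: U_X = R1 - n1(n1+1)/2 = 43 - 8*9/2 = 43 - 36 = 7.
       U_Y = n1*n2 - U_X = 56 - 7 = 49.
Step 4: No ties, so the exact null distribution of U (based on enumerating the C(15,8) = 6435 equally likely rank assignments) gives the two-sided p-value.
Step 5: p-value = 0.013986; compare to alpha = 0.05. reject H0.

U_X = 7, p = 0.013986, reject H0 at alpha = 0.05.


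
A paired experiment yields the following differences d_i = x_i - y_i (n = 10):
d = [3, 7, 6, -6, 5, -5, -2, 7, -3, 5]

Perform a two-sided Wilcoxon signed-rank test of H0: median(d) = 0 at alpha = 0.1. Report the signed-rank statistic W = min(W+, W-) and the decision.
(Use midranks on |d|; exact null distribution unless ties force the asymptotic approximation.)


Step 1: Drop any zero differences (none here) and take |d_i|.
|d| = [3, 7, 6, 6, 5, 5, 2, 7, 3, 5]
Step 2: Midrank |d_i| (ties get averaged ranks).
ranks: |3|->2.5, |7|->9.5, |6|->7.5, |6|->7.5, |5|->5, |5|->5, |2|->1, |7|->9.5, |3|->2.5, |5|->5
Step 3: Attach original signs; sum ranks with positive sign and with negative sign.
W+ = 2.5 + 9.5 + 7.5 + 5 + 9.5 + 5 = 39
W- = 7.5 + 5 + 1 + 2.5 = 16
(Check: W+ + W- = 55 should equal n(n+1)/2 = 55.)
Step 4: Test statistic W = min(W+, W-) = 16.
Step 5: Ties in |d|, so use the tie-corrected normal approximation.
        E[W] = n(n+1)/4 = 10*11/4 = 27.5.
        Tie groups: |d|=3 (t=2), |d|=5 (t=3), |d|=6 (t=2), |d|=7 (t=2); sum(t^3 - t) = 42.
        Var[W] = n(n+1)(2n+1)/24 - sum(t^3-t)/48 = 2310/24 - 42/48 = 95.375.
        z = (W - E[W]) / sqrt(Var[W]) = (16 - 27.5) / 9.7660 = -1.1776.
        Two-sided p = 2*Phi(z) = 0.238975.
Step 6: alpha = 0.1. fail to reject H0.

W+ = 39, W- = 16, W = min = 16, p = 0.238975, fail to reject H0.


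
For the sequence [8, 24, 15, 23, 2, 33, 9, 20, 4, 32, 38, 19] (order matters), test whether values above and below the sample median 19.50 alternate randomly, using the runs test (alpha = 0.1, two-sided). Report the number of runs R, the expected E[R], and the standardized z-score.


Step 1: Compute median = 19.50; label A = above, B = below.
Labels in order: BABABABABAAB  (n_A = 6, n_B = 6)
Step 2: Count runs R = 11.
Step 3: Under H0 (random ordering), E[R] = 2*n_A*n_B/(n_A+n_B) + 1 = 2*6*6/12 + 1 = 7.0000.
        Var[R] = 2*n_A*n_B*(2*n_A*n_B - n_A - n_B) / ((n_A+n_B)^2 * (n_A+n_B-1)) = 4320/1584 = 2.7273.
        SD[R] = 1.6514.
Step 4: Continuity-corrected z = (R - 0.5 - E[R]) / SD[R] = (11 - 0.5 - 7.0000) / 1.6514 = 2.1194.
Step 5: Two-sided p-value via normal approximation = 2*(1 - Phi(|z|)) = 0.034060.
Step 6: alpha = 0.1. reject H0.

R = 11, z = 2.1194, p = 0.034060, reject H0.


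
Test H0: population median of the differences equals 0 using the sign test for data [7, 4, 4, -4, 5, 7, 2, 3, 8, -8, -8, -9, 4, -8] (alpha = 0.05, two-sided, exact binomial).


Step 1: Discard zero differences. Original n = 14; n_eff = number of nonzero differences = 14.
Nonzero differences (with sign): +7, +4, +4, -4, +5, +7, +2, +3, +8, -8, -8, -9, +4, -8
Step 2: Count signs: positive = 9, negative = 5.
Step 3: Under H0: P(positive) = 0.5, so the number of positives S ~ Bin(14, 0.5).
Step 4: Two-sided exact p-value = sum of Bin(14,0.5) probabilities at or below the observed probability = 0.423950.
Step 5: alpha = 0.05. fail to reject H0.

n_eff = 14, pos = 9, neg = 5, p = 0.423950, fail to reject H0.


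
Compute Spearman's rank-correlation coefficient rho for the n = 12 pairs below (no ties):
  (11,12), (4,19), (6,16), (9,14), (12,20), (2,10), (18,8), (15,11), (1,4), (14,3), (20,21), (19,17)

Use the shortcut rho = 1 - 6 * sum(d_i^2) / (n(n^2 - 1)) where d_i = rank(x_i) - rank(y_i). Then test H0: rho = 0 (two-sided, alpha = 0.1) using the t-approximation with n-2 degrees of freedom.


Step 1: Rank x and y separately (midranks; no ties here).
rank(x): 11->6, 4->3, 6->4, 9->5, 12->7, 2->2, 18->10, 15->9, 1->1, 14->8, 20->12, 19->11
rank(y): 12->6, 19->10, 16->8, 14->7, 20->11, 10->4, 8->3, 11->5, 4->2, 3->1, 21->12, 17->9
Step 2: d_i = R_x(i) - R_y(i); compute d_i^2.
  (6-6)^2=0, (3-10)^2=49, (4-8)^2=16, (5-7)^2=4, (7-11)^2=16, (2-4)^2=4, (10-3)^2=49, (9-5)^2=16, (1-2)^2=1, (8-1)^2=49, (12-12)^2=0, (11-9)^2=4
sum(d^2) = 208.
Step 3: rho = 1 - 6*208 / (12*(12^2 - 1)) = 1 - 1248/1716 = 0.272727.
Step 4: Under H0, t = rho * sqrt((n-2)/(1-rho^2)) = 0.8964 ~ t(10).
Step 5: Two-sided p-value from the t-distribution with 10 df = 0.391097.
Step 6: alpha = 0.1. fail to reject H0.

rho = 0.2727, p = 0.391097, fail to reject H0 at alpha = 0.1.


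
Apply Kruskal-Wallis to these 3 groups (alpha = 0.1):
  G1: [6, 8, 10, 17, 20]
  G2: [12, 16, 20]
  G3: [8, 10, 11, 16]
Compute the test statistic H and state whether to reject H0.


Step 1: Combine all N = 12 observations and assign midranks.
sorted (value, group, rank): (6,G1,1), (8,G1,2.5), (8,G3,2.5), (10,G1,4.5), (10,G3,4.5), (11,G3,6), (12,G2,7), (16,G2,8.5), (16,G3,8.5), (17,G1,10), (20,G1,11.5), (20,G2,11.5)
Step 2: Sum ranks within each group.
R_1 = 29.5 (n_1 = 5)
R_2 = 27 (n_2 = 3)
R_3 = 21.5 (n_3 = 4)
Step 3: H = 12/(N(N+1)) * sum(R_i^2/n_i) - 3(N+1)
     = 12/(12*13) * (29.5^2/5 + 27^2/3 + 21.5^2/4) - 3*13
     = 0.076923 * 532.612 - 39
     = 1.970192.
Step 4: Ties present; correction factor C = 1 - 24/(12^3 - 12) = 0.986014. Corrected H = 1.970192 / 0.986014 = 1.998138.
Step 5: Under H0, H ~ chi^2(2); p-value = 0.368222.
Step 6: alpha = 0.1. fail to reject H0.

H = 1.9981, df = 2, p = 0.368222, fail to reject H0.


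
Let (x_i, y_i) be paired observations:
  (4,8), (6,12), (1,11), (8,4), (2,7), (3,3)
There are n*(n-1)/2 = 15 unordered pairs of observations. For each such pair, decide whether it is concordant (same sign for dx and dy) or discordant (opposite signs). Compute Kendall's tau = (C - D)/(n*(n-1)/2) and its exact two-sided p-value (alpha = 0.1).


Step 1: Enumerate the 15 unordered pairs (i,j) with i<j and classify each by sign(x_j-x_i) * sign(y_j-y_i).
  (1,2):dx=+2,dy=+4->C; (1,3):dx=-3,dy=+3->D; (1,4):dx=+4,dy=-4->D; (1,5):dx=-2,dy=-1->C
  (1,6):dx=-1,dy=-5->C; (2,3):dx=-5,dy=-1->C; (2,4):dx=+2,dy=-8->D; (2,5):dx=-4,dy=-5->C
  (2,6):dx=-3,dy=-9->C; (3,4):dx=+7,dy=-7->D; (3,5):dx=+1,dy=-4->D; (3,6):dx=+2,dy=-8->D
  (4,5):dx=-6,dy=+3->D; (4,6):dx=-5,dy=-1->C; (5,6):dx=+1,dy=-4->D
Step 2: C = 7, D = 8, total pairs = 15.
Step 3: tau = (C - D)/(n(n-1)/2) = (7 - 8)/15 = -0.066667.
Step 4: Exact two-sided p-value (enumerate n! = 720 permutations of y under H0): p = 1.000000.
Step 5: alpha = 0.1. fail to reject H0.

tau_b = -0.0667 (C=7, D=8), p = 1.000000, fail to reject H0.
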